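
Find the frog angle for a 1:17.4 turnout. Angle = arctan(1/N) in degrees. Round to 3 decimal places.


1/N = 1/17.4 = 0.057471
angle = arctan(0.057471) = 0.057408 rad
angle = 0.057408 * 180/pi = 3.289 degrees

3.289


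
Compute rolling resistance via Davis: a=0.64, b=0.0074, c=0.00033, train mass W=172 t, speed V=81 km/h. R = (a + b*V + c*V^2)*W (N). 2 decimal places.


b*V = 0.0074 * 81 = 0.5994
c*V^2 = 0.00033 * 6561 = 2.16513
R_per_t = 0.64 + 0.5994 + 2.16513 = 3.40453 N/t
R_total = 3.40453 * 172 = 585.58 N

585.58


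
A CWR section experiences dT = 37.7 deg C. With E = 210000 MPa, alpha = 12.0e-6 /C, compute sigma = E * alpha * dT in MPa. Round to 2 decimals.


sigma = E * alpha * dT
sigma = 210000 * 12.0e-6 * 37.7
sigma = 2.52 * 37.7
sigma = 95.00 MPa

95.00


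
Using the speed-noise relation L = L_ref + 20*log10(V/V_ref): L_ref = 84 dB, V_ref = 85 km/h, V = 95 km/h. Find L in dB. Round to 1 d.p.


V/V_ref = 95 / 85 = 1.117647
log10(1.117647) = 0.048305
20 * 0.048305 = 0.9661
L = 84 + 0.9661 = 85.0 dB

85.0


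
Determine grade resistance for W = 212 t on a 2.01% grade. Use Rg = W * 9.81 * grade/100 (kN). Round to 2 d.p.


Rg = W * 9.81 * grade / 100
Rg = 212 * 9.81 * 2.01 / 100
Rg = 2079.72 * 0.0201
Rg = 41.80 kN

41.80


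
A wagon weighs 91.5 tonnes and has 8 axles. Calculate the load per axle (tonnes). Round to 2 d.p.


Load per axle = total weight / number of axles
Load = 91.5 / 8
Load = 11.44 tonnes

11.44


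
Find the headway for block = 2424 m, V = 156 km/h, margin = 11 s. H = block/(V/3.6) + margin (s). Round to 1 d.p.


V = 156 / 3.6 = 43.3333 m/s
Block traversal time = 2424 / 43.3333 = 55.9385 s
Headway = 55.9385 + 11
Headway = 66.9 s

66.9


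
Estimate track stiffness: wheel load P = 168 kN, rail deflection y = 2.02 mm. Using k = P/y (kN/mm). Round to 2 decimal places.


Track stiffness k = P / y
k = 168 / 2.02
k = 83.17 kN/mm

83.17


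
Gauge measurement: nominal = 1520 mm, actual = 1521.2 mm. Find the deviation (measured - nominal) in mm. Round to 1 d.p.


Deviation = measured - nominal
Deviation = 1521.2 - 1520
Deviation = 1.2 mm

1.2


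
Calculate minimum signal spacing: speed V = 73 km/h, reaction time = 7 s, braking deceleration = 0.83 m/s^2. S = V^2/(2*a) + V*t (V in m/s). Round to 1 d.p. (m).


V = 73 / 3.6 = 20.2778 m/s
Braking distance = 20.2778^2 / (2*0.83) = 247.7038 m
Sighting distance = 20.2778 * 7 = 141.9444 m
S = 247.7038 + 141.9444 = 389.6 m

389.6


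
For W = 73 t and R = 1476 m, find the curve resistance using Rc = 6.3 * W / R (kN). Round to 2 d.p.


Rc = 6.3 * W / R
Rc = 6.3 * 73 / 1476
Rc = 459.9 / 1476
Rc = 0.31 kN

0.31


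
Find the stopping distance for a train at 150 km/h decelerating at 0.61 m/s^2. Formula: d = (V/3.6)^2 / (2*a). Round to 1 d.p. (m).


Convert speed: V = 150 / 3.6 = 41.6667 m/s
V^2 = 1736.1111
d = 1736.1111 / (2 * 0.61)
d = 1736.1111 / 1.22
d = 1423.0 m

1423.0


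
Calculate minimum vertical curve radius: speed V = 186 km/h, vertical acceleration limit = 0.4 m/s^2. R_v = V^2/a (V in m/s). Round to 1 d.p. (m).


Convert speed: V = 186 / 3.6 = 51.6667 m/s
V^2 = 2669.4444 m^2/s^2
R_v = 2669.4444 / 0.4
R_v = 6673.6 m

6673.6


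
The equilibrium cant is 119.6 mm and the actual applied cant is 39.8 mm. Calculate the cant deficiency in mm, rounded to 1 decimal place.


Cant deficiency = equilibrium cant - actual cant
CD = 119.6 - 39.8
CD = 79.8 mm

79.8


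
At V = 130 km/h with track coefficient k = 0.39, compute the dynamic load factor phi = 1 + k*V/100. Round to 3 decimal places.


phi = 1 + k * V / 100
phi = 1 + 0.39 * 130 / 100
phi = 1 + 0.507
phi = 1.507

1.507


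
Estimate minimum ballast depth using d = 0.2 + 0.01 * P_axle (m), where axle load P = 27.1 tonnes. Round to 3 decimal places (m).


d = 0.2 + 0.01 * 27.1
d = 0.2 + 0.271
d = 0.471 m

0.471


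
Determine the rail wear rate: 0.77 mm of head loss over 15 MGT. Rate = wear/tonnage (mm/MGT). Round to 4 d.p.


Wear rate = total wear / cumulative tonnage
Rate = 0.77 / 15
Rate = 0.0513 mm/MGT

0.0513


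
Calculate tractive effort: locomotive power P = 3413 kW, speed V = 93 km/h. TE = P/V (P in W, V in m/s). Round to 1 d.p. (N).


Convert: P = 3413 kW = 3413000 W
V = 93 / 3.6 = 25.8333 m/s
TE = 3413000 / 25.8333
TE = 132116.1 N

132116.1


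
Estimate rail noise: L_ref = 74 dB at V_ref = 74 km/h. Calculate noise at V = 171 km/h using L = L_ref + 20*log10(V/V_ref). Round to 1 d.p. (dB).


V/V_ref = 171 / 74 = 2.310811
log10(2.310811) = 0.363764
20 * 0.363764 = 7.2753
L = 74 + 7.2753 = 81.3 dB

81.3


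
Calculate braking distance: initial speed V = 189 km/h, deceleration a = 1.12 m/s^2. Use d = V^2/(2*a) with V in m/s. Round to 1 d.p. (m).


Convert speed: V = 189 / 3.6 = 52.5 m/s
V^2 = 2756.25
d = 2756.25 / (2 * 1.12)
d = 2756.25 / 2.24
d = 1230.5 m

1230.5


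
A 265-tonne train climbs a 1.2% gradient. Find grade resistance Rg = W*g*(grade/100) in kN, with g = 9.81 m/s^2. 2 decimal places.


Rg = W * 9.81 * grade / 100
Rg = 265 * 9.81 * 1.2 / 100
Rg = 2599.65 * 0.012
Rg = 31.20 kN

31.20


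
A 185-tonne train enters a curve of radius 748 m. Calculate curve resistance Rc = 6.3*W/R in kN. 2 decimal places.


Rc = 6.3 * W / R
Rc = 6.3 * 185 / 748
Rc = 1165.5 / 748
Rc = 1.56 kN

1.56


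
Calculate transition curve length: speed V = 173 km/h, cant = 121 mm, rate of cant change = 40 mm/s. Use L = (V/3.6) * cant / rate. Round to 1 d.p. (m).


Convert speed: V = 173 / 3.6 = 48.0556 m/s
L = 48.0556 * 121 / 40
L = 5814.7222 / 40
L = 145.4 m

145.4


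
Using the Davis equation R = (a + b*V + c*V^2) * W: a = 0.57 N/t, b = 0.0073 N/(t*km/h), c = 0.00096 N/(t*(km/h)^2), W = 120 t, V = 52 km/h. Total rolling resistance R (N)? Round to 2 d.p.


b*V = 0.0073 * 52 = 0.3796
c*V^2 = 0.00096 * 2704 = 2.59584
R_per_t = 0.57 + 0.3796 + 2.59584 = 3.54544 N/t
R_total = 3.54544 * 120 = 425.45 N

425.45


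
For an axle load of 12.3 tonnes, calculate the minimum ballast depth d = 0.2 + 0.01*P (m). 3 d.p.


d = 0.2 + 0.01 * 12.3
d = 0.2 + 0.123
d = 0.323 m

0.323


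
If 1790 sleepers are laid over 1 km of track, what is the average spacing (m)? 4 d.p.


Spacing = 1000 m / number of sleepers
Spacing = 1000 / 1790
Spacing = 0.5587 m

0.5587


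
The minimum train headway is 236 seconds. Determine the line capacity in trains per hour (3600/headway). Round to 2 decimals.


Capacity = 3600 / headway
Capacity = 3600 / 236
Capacity = 15.25 trains/hour

15.25


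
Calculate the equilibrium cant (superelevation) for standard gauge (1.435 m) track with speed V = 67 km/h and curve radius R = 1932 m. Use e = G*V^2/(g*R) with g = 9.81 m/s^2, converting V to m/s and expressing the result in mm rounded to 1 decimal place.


Convert speed: V = 67 / 3.6 = 18.6111 m/s
Apply formula: e = 1.435 * 18.6111^2 / (9.81 * 1932)
e = 1.435 * 346.3735 / 18952.92
e = 0.026225 m = 26.2 mm

26.2


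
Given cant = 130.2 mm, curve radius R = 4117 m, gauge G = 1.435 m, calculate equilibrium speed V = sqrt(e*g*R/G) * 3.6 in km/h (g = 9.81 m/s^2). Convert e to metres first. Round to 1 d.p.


Convert cant: e = 130.2 mm = 0.1302 m
V_ms = sqrt(0.1302 * 9.81 * 4117 / 1.435)
V_ms = sqrt(3664.451327) = 60.5347 m/s
V = 60.5347 * 3.6 = 217.9 km/h

217.9


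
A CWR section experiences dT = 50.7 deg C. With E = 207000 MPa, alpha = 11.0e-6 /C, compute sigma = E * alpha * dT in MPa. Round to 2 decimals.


sigma = E * alpha * dT
sigma = 207000 * 11.0e-6 * 50.7
sigma = 2.277 * 50.7
sigma = 115.44 MPa

115.44


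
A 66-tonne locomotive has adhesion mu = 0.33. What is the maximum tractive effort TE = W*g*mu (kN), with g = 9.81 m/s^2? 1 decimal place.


TE_max = W * g * mu
TE_max = 66 * 9.81 * 0.33
TE_max = 647.46 * 0.33
TE_max = 213.7 kN

213.7


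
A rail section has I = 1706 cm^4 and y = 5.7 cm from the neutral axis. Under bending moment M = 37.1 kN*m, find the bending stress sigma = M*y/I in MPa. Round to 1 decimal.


Convert units:
M = 37.1 kN*m = 37100000 N*mm
y = 5.7 cm = 57 mm
I = 1706 cm^4 = 17060000 mm^4
sigma = 37100000 * 57 / 17060000
sigma = 124.0 MPa

124.0


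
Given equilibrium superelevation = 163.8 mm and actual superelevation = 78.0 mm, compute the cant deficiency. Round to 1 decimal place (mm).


Cant deficiency = equilibrium cant - actual cant
CD = 163.8 - 78.0
CD = 85.8 mm

85.8


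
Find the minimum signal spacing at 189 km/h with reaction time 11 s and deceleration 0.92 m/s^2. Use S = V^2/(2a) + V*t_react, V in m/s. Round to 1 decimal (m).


V = 189 / 3.6 = 52.5 m/s
Braking distance = 52.5^2 / (2*0.92) = 1497.962 m
Sighting distance = 52.5 * 11 = 577.5 m
S = 1497.962 + 577.5 = 2075.5 m

2075.5


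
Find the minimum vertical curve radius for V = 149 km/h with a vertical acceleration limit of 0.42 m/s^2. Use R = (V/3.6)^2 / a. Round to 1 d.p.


Convert speed: V = 149 / 3.6 = 41.3889 m/s
V^2 = 1713.0401 m^2/s^2
R_v = 1713.0401 / 0.42
R_v = 4078.7 m

4078.7


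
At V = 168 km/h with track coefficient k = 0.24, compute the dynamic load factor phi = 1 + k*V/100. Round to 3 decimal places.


phi = 1 + k * V / 100
phi = 1 + 0.24 * 168 / 100
phi = 1 + 0.4032
phi = 1.403

1.403


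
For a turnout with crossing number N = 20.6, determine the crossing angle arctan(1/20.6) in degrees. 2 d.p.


1/N = 1/20.6 = 0.048544
angle = arctan(0.048544) = 0.048506 rad
angle = 0.048506 * 180/pi = 2.78 degrees

2.78


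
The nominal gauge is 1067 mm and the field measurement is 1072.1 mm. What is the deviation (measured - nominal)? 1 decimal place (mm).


Deviation = measured - nominal
Deviation = 1072.1 - 1067
Deviation = 5.1 mm

5.1


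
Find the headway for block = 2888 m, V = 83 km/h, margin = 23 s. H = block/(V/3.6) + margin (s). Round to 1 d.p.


V = 83 / 3.6 = 23.0556 m/s
Block traversal time = 2888 / 23.0556 = 125.2627 s
Headway = 125.2627 + 23
Headway = 148.3 s

148.3


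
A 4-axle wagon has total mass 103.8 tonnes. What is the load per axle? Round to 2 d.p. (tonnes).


Load per axle = total weight / number of axles
Load = 103.8 / 4
Load = 25.95 tonnes

25.95


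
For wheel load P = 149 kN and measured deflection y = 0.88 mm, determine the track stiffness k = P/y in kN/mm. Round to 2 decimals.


Track stiffness k = P / y
k = 149 / 0.88
k = 169.32 kN/mm

169.32


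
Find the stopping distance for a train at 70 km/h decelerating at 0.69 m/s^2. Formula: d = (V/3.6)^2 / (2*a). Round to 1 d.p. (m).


Convert speed: V = 70 / 3.6 = 19.4444 m/s
V^2 = 378.0864
d = 378.0864 / (2 * 0.69)
d = 378.0864 / 1.38
d = 274.0 m

274.0


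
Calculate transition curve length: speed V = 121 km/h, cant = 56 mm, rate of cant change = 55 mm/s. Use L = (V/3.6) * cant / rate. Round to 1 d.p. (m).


Convert speed: V = 121 / 3.6 = 33.6111 m/s
L = 33.6111 * 56 / 55
L = 1882.2222 / 55
L = 34.2 m

34.2


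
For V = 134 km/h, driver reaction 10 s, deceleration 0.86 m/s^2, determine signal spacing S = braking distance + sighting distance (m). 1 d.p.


V = 134 / 3.6 = 37.2222 m/s
Braking distance = 37.2222^2 / (2*0.86) = 805.5197 m
Sighting distance = 37.2222 * 10 = 372.2222 m
S = 805.5197 + 372.2222 = 1177.7 m

1177.7


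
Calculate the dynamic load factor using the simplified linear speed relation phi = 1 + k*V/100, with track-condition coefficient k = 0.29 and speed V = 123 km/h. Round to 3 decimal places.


phi = 1 + k * V / 100
phi = 1 + 0.29 * 123 / 100
phi = 1 + 0.3567
phi = 1.357

1.357


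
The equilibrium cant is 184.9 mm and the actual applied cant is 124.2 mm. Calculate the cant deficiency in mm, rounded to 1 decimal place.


Cant deficiency = equilibrium cant - actual cant
CD = 184.9 - 124.2
CD = 60.7 mm

60.7


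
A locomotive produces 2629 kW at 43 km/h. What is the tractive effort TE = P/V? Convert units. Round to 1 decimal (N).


Convert: P = 2629 kW = 2629000 W
V = 43 / 3.6 = 11.9444 m/s
TE = 2629000 / 11.9444
TE = 220102.3 N

220102.3


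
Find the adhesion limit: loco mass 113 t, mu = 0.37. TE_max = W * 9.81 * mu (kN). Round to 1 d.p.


TE_max = W * g * mu
TE_max = 113 * 9.81 * 0.37
TE_max = 1108.53 * 0.37
TE_max = 410.2 kN

410.2


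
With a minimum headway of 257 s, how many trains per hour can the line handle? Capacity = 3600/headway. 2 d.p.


Capacity = 3600 / headway
Capacity = 3600 / 257
Capacity = 14.01 trains/hour

14.01


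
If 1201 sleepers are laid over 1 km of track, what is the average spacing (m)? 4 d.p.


Spacing = 1000 m / number of sleepers
Spacing = 1000 / 1201
Spacing = 0.8326 m

0.8326


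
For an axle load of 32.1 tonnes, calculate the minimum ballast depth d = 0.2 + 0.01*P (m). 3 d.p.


d = 0.2 + 0.01 * 32.1
d = 0.2 + 0.321
d = 0.521 m

0.521


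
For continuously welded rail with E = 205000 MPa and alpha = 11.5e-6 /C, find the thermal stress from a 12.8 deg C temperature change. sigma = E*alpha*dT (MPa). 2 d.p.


sigma = E * alpha * dT
sigma = 205000 * 11.5e-6 * 12.8
sigma = 2.3575 * 12.8
sigma = 30.18 MPa

30.18


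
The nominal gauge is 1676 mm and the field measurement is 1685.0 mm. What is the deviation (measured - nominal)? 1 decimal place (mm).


Deviation = measured - nominal
Deviation = 1685.0 - 1676
Deviation = 9.0 mm

9.0


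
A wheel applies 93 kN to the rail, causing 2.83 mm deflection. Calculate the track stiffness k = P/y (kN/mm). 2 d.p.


Track stiffness k = P / y
k = 93 / 2.83
k = 32.86 kN/mm

32.86


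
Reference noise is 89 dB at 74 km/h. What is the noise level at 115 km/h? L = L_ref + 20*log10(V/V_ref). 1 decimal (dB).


V/V_ref = 115 / 74 = 1.554054
log10(1.554054) = 0.191466
20 * 0.191466 = 3.8293
L = 89 + 3.8293 = 92.8 dB

92.8


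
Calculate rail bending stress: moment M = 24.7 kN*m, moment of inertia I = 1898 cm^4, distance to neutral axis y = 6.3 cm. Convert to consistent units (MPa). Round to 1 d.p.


Convert units:
M = 24.7 kN*m = 24700000 N*mm
y = 6.3 cm = 63 mm
I = 1898 cm^4 = 18980000 mm^4
sigma = 24700000 * 63 / 18980000
sigma = 82.0 MPa

82.0


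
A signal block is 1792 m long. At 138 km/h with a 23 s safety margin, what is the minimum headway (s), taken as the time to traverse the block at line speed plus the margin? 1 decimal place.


V = 138 / 3.6 = 38.3333 m/s
Block traversal time = 1792 / 38.3333 = 46.7478 s
Headway = 46.7478 + 23
Headway = 69.7 s

69.7


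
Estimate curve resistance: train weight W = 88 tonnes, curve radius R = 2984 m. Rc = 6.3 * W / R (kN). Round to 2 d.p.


Rc = 6.3 * W / R
Rc = 6.3 * 88 / 2984
Rc = 554.4 / 2984
Rc = 0.19 kN

0.19


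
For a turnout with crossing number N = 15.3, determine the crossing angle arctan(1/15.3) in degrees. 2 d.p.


1/N = 1/15.3 = 0.065359
angle = arctan(0.065359) = 0.065267 rad
angle = 0.065267 * 180/pi = 3.74 degrees

3.74


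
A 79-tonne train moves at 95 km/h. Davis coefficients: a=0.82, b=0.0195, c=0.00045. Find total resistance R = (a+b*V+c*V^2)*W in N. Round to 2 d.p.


b*V = 0.0195 * 95 = 1.8525
c*V^2 = 0.00045 * 9025 = 4.06125
R_per_t = 0.82 + 1.8525 + 4.06125 = 6.73375 N/t
R_total = 6.73375 * 79 = 531.97 N

531.97


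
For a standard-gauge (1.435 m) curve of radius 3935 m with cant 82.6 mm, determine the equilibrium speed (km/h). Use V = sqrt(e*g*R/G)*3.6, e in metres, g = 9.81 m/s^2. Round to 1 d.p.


Convert cant: e = 82.6 mm = 0.0826 m
V_ms = sqrt(0.0826 * 9.81 * 3935 / 1.435)
V_ms = sqrt(2221.988927) = 47.138 m/s
V = 47.138 * 3.6 = 169.7 km/h

169.7


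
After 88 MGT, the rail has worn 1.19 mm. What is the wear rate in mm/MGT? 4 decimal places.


Wear rate = total wear / cumulative tonnage
Rate = 1.19 / 88
Rate = 0.0135 mm/MGT

0.0135


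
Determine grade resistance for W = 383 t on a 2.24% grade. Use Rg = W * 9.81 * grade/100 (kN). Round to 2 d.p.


Rg = W * 9.81 * grade / 100
Rg = 383 * 9.81 * 2.24 / 100
Rg = 3757.23 * 0.0224
Rg = 84.16 kN

84.16


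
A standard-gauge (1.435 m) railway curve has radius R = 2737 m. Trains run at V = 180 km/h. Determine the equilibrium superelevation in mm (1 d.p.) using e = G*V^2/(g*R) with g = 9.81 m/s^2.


Convert speed: V = 180 / 3.6 = 50.0 m/s
Apply formula: e = 1.435 * 50.0^2 / (9.81 * 2737)
e = 1.435 * 2500.0 / 26849.97
e = 0.133613 m = 133.6 mm

133.6


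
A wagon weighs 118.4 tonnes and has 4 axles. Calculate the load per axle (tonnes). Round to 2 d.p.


Load per axle = total weight / number of axles
Load = 118.4 / 4
Load = 29.60 tonnes

29.60


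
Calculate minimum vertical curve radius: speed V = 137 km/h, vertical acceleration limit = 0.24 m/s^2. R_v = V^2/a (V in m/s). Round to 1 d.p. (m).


Convert speed: V = 137 / 3.6 = 38.0556 m/s
V^2 = 1448.2253 m^2/s^2
R_v = 1448.2253 / 0.24
R_v = 6034.3 m

6034.3


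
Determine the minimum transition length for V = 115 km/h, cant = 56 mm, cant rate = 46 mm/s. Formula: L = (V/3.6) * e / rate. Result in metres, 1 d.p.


Convert speed: V = 115 / 3.6 = 31.9444 m/s
L = 31.9444 * 56 / 46
L = 1788.8889 / 46
L = 38.9 m

38.9


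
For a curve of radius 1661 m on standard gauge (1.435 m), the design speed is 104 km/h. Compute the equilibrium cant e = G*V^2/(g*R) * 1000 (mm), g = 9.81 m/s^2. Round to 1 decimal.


Convert speed: V = 104 / 3.6 = 28.8889 m/s
Apply formula: e = 1.435 * 28.8889^2 / (9.81 * 1661)
e = 1.435 * 834.5679 / 16294.41
e = 0.073498 m = 73.5 mm

73.5


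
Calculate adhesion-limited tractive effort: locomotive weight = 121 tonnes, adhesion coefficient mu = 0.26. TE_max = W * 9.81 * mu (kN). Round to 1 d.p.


TE_max = W * g * mu
TE_max = 121 * 9.81 * 0.26
TE_max = 1187.01 * 0.26
TE_max = 308.6 kN

308.6


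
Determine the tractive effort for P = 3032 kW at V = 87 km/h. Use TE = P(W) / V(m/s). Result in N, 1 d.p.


Convert: P = 3032 kW = 3032000 W
V = 87 / 3.6 = 24.1667 m/s
TE = 3032000 / 24.1667
TE = 125462.1 N

125462.1


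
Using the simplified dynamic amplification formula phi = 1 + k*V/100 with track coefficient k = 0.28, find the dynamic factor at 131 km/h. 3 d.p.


phi = 1 + k * V / 100
phi = 1 + 0.28 * 131 / 100
phi = 1 + 0.3668
phi = 1.367

1.367


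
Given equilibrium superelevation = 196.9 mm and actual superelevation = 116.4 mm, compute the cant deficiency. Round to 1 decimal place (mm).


Cant deficiency = equilibrium cant - actual cant
CD = 196.9 - 116.4
CD = 80.5 mm

80.5


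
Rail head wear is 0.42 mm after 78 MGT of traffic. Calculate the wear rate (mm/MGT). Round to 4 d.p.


Wear rate = total wear / cumulative tonnage
Rate = 0.42 / 78
Rate = 0.0054 mm/MGT

0.0054


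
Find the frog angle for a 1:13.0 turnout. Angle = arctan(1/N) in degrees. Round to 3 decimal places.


1/N = 1/13.0 = 0.076923
angle = arctan(0.076923) = 0.076772 rad
angle = 0.076772 * 180/pi = 4.399 degrees

4.399


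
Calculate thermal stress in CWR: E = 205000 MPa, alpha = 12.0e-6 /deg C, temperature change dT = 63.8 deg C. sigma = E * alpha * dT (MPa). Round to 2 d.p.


sigma = E * alpha * dT
sigma = 205000 * 12.0e-6 * 63.8
sigma = 2.46 * 63.8
sigma = 156.95 MPa

156.95


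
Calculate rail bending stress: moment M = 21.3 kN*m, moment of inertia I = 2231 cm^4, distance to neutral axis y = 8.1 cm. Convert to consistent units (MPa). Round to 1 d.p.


Convert units:
M = 21.3 kN*m = 21300000 N*mm
y = 8.1 cm = 81 mm
I = 2231 cm^4 = 22310000 mm^4
sigma = 21300000 * 81 / 22310000
sigma = 77.3 MPa

77.3


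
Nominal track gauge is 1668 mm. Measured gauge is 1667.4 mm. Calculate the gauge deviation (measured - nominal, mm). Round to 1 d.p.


Deviation = measured - nominal
Deviation = 1667.4 - 1668
Deviation = -0.6 mm

-0.6


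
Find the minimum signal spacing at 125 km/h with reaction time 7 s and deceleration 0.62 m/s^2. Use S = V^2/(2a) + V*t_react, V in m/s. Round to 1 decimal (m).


V = 125 / 3.6 = 34.7222 m/s
Braking distance = 34.7222^2 / (2*0.62) = 972.2844 m
Sighting distance = 34.7222 * 7 = 243.0556 m
S = 972.2844 + 243.0556 = 1215.3 m

1215.3


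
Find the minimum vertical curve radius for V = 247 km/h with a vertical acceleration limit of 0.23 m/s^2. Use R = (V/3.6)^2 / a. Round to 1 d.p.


Convert speed: V = 247 / 3.6 = 68.6111 m/s
V^2 = 4707.4846 m^2/s^2
R_v = 4707.4846 / 0.23
R_v = 20467.3 m

20467.3


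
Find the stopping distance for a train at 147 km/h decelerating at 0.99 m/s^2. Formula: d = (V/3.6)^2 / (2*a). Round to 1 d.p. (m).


Convert speed: V = 147 / 3.6 = 40.8333 m/s
V^2 = 1667.3611
d = 1667.3611 / (2 * 0.99)
d = 1667.3611 / 1.98
d = 842.1 m

842.1


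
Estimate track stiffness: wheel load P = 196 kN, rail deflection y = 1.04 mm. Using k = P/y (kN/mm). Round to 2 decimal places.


Track stiffness k = P / y
k = 196 / 1.04
k = 188.46 kN/mm

188.46


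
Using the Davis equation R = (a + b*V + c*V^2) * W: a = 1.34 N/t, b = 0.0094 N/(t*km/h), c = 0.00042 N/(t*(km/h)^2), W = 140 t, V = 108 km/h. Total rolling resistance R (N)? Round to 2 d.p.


b*V = 0.0094 * 108 = 1.0152
c*V^2 = 0.00042 * 11664 = 4.89888
R_per_t = 1.34 + 1.0152 + 4.89888 = 7.25408 N/t
R_total = 7.25408 * 140 = 1015.57 N

1015.57


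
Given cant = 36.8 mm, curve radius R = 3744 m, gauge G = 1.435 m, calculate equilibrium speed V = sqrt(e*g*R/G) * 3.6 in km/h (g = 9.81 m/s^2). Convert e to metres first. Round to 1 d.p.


Convert cant: e = 36.8 mm = 0.0368 m
V_ms = sqrt(0.0368 * 9.81 * 3744 / 1.435)
V_ms = sqrt(941.891256) = 30.6902 m/s
V = 30.6902 * 3.6 = 110.5 km/h

110.5


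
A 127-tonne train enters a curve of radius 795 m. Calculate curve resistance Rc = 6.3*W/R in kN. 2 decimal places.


Rc = 6.3 * W / R
Rc = 6.3 * 127 / 795
Rc = 800.1 / 795
Rc = 1.01 kN

1.01


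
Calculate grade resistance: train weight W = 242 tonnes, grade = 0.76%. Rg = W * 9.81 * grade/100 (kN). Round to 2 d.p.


Rg = W * 9.81 * grade / 100
Rg = 242 * 9.81 * 0.76 / 100
Rg = 2374.02 * 0.0076
Rg = 18.04 kN

18.04


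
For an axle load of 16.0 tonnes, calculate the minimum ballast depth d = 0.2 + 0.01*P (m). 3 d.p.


d = 0.2 + 0.01 * 16.0
d = 0.2 + 0.16
d = 0.360 m

0.360


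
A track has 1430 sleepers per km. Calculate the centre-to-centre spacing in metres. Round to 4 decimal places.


Spacing = 1000 m / number of sleepers
Spacing = 1000 / 1430
Spacing = 0.6993 m

0.6993


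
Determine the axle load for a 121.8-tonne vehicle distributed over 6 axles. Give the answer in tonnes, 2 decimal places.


Load per axle = total weight / number of axles
Load = 121.8 / 6
Load = 20.30 tonnes

20.30


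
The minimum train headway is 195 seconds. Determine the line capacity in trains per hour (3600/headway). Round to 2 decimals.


Capacity = 3600 / headway
Capacity = 3600 / 195
Capacity = 18.46 trains/hour

18.46


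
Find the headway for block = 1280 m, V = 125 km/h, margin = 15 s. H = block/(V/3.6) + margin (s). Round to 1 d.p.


V = 125 / 3.6 = 34.7222 m/s
Block traversal time = 1280 / 34.7222 = 36.864 s
Headway = 36.864 + 15
Headway = 51.9 s

51.9


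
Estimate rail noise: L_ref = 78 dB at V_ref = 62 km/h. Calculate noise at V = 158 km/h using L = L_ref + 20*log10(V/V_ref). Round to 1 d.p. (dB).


V/V_ref = 158 / 62 = 2.548387
log10(2.548387) = 0.406265
20 * 0.406265 = 8.1253
L = 78 + 8.1253 = 86.1 dB

86.1


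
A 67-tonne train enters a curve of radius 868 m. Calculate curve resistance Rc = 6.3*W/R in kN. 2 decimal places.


Rc = 6.3 * W / R
Rc = 6.3 * 67 / 868
Rc = 422.1 / 868
Rc = 0.49 kN

0.49


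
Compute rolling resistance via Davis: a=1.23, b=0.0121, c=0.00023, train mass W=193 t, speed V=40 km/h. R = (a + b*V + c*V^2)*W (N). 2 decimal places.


b*V = 0.0121 * 40 = 0.484
c*V^2 = 0.00023 * 1600 = 0.368
R_per_t = 1.23 + 0.484 + 0.368 = 2.082 N/t
R_total = 2.082 * 193 = 401.83 N

401.83


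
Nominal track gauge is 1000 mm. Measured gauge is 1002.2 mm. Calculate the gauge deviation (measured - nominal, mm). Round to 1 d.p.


Deviation = measured - nominal
Deviation = 1002.2 - 1000
Deviation = 2.2 mm

2.2


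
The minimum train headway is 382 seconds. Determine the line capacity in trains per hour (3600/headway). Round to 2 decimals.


Capacity = 3600 / headway
Capacity = 3600 / 382
Capacity = 9.42 trains/hour

9.42


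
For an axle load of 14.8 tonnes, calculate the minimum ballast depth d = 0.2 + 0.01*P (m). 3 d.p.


d = 0.2 + 0.01 * 14.8
d = 0.2 + 0.148
d = 0.348 m

0.348


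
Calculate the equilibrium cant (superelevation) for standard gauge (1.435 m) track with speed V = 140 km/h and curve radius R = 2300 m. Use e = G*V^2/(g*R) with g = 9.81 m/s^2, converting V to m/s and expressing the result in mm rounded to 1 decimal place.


Convert speed: V = 140 / 3.6 = 38.8889 m/s
Apply formula: e = 1.435 * 38.8889^2 / (9.81 * 2300)
e = 1.435 * 1512.3457 / 22563.0
e = 0.096185 m = 96.2 mm

96.2


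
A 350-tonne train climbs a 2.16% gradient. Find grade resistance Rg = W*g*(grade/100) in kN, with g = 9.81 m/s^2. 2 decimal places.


Rg = W * 9.81 * grade / 100
Rg = 350 * 9.81 * 2.16 / 100
Rg = 3433.5 * 0.0216
Rg = 74.16 kN

74.16


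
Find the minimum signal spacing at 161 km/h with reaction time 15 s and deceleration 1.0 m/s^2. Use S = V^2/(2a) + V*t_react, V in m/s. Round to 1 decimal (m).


V = 161 / 3.6 = 44.7222 m/s
Braking distance = 44.7222^2 / (2*1.0) = 1000.0386 m
Sighting distance = 44.7222 * 15 = 670.8333 m
S = 1000.0386 + 670.8333 = 1670.9 m

1670.9


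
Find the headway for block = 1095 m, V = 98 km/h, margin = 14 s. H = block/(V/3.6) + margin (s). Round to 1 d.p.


V = 98 / 3.6 = 27.2222 m/s
Block traversal time = 1095 / 27.2222 = 40.2245 s
Headway = 40.2245 + 14
Headway = 54.2 s

54.2


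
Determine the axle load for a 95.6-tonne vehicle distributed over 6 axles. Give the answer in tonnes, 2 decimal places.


Load per axle = total weight / number of axles
Load = 95.6 / 6
Load = 15.93 tonnes

15.93


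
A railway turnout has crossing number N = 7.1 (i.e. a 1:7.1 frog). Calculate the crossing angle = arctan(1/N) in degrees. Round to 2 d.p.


1/N = 1/7.1 = 0.140845
angle = arctan(0.140845) = 0.139925 rad
angle = 0.139925 * 180/pi = 8.02 degrees

8.02


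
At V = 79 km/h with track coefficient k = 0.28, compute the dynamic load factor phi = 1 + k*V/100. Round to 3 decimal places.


phi = 1 + k * V / 100
phi = 1 + 0.28 * 79 / 100
phi = 1 + 0.2212
phi = 1.221

1.221


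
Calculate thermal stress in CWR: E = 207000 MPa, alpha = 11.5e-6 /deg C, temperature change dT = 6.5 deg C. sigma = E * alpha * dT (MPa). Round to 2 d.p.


sigma = E * alpha * dT
sigma = 207000 * 11.5e-6 * 6.5
sigma = 2.3805 * 6.5
sigma = 15.47 MPa

15.47


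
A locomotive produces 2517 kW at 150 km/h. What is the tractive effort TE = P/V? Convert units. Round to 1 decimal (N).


Convert: P = 2517 kW = 2517000 W
V = 150 / 3.6 = 41.6667 m/s
TE = 2517000 / 41.6667
TE = 60408.0 N

60408.0


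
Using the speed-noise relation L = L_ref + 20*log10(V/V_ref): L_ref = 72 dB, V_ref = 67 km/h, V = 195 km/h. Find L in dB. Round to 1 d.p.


V/V_ref = 195 / 67 = 2.910448
log10(2.910448) = 0.46396
20 * 0.46396 = 9.2792
L = 72 + 9.2792 = 81.3 dB

81.3


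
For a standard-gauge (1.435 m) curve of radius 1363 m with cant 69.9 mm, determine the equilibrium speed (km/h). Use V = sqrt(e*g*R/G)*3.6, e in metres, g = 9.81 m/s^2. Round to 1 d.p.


Convert cant: e = 69.9 mm = 0.0699 m
V_ms = sqrt(0.0699 * 9.81 * 1363 / 1.435)
V_ms = sqrt(651.313587) = 25.5208 m/s
V = 25.5208 * 3.6 = 91.9 km/h

91.9


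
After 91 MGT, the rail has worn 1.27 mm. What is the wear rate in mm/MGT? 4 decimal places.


Wear rate = total wear / cumulative tonnage
Rate = 1.27 / 91
Rate = 0.0140 mm/MGT

0.0140


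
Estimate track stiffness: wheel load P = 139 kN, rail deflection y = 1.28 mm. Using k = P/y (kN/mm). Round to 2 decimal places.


Track stiffness k = P / y
k = 139 / 1.28
k = 108.59 kN/mm

108.59


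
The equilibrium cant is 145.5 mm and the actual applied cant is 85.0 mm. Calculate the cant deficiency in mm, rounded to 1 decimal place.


Cant deficiency = equilibrium cant - actual cant
CD = 145.5 - 85.0
CD = 60.5 mm

60.5


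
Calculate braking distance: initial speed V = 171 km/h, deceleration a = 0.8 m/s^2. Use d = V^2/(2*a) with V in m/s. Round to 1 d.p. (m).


Convert speed: V = 171 / 3.6 = 47.5 m/s
V^2 = 2256.25
d = 2256.25 / (2 * 0.8)
d = 2256.25 / 1.6
d = 1410.2 m

1410.2


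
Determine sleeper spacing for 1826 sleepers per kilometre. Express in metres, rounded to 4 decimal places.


Spacing = 1000 m / number of sleepers
Spacing = 1000 / 1826
Spacing = 0.5476 m

0.5476


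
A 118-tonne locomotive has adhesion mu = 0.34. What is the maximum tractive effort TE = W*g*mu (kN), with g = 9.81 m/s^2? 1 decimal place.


TE_max = W * g * mu
TE_max = 118 * 9.81 * 0.34
TE_max = 1157.58 * 0.34
TE_max = 393.6 kN

393.6


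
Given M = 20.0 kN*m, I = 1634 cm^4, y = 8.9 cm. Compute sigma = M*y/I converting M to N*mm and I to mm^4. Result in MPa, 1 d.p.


Convert units:
M = 20.0 kN*m = 20000000 N*mm
y = 8.9 cm = 89 mm
I = 1634 cm^4 = 16340000 mm^4
sigma = 20000000 * 89 / 16340000
sigma = 108.9 MPa

108.9


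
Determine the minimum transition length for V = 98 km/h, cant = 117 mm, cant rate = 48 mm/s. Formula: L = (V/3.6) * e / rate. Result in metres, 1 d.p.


Convert speed: V = 98 / 3.6 = 27.2222 m/s
L = 27.2222 * 117 / 48
L = 3185.0 / 48
L = 66.4 m

66.4


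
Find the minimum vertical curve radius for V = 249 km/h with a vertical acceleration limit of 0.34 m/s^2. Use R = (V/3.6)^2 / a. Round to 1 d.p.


Convert speed: V = 249 / 3.6 = 69.1667 m/s
V^2 = 4784.0278 m^2/s^2
R_v = 4784.0278 / 0.34
R_v = 14070.7 m

14070.7


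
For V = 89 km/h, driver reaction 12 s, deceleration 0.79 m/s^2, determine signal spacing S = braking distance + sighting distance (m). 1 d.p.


V = 89 / 3.6 = 24.7222 m/s
Braking distance = 24.7222^2 / (2*0.79) = 386.828 m
Sighting distance = 24.7222 * 12 = 296.6667 m
S = 386.828 + 296.6667 = 683.5 m

683.5


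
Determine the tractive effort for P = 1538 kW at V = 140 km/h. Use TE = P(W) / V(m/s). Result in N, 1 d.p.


Convert: P = 1538 kW = 1538000 W
V = 140 / 3.6 = 38.8889 m/s
TE = 1538000 / 38.8889
TE = 39548.6 N

39548.6


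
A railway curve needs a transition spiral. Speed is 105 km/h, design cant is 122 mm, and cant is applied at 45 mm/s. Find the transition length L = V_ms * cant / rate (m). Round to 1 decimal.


Convert speed: V = 105 / 3.6 = 29.1667 m/s
L = 29.1667 * 122 / 45
L = 3558.3333 / 45
L = 79.1 m

79.1


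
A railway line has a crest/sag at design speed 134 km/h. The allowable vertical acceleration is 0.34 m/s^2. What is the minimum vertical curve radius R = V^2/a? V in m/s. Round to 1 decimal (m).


Convert speed: V = 134 / 3.6 = 37.2222 m/s
V^2 = 1385.4938 m^2/s^2
R_v = 1385.4938 / 0.34
R_v = 4075.0 m

4075.0


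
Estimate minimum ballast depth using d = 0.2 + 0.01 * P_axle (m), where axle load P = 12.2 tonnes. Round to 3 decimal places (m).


d = 0.2 + 0.01 * 12.2
d = 0.2 + 0.122
d = 0.322 m

0.322


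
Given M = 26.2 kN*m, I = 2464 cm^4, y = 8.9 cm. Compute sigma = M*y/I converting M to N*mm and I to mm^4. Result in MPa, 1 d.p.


Convert units:
M = 26.2 kN*m = 26200000 N*mm
y = 8.9 cm = 89 mm
I = 2464 cm^4 = 24640000 mm^4
sigma = 26200000 * 89 / 24640000
sigma = 94.6 MPa

94.6


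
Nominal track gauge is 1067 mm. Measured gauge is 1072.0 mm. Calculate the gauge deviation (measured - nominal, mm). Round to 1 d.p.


Deviation = measured - nominal
Deviation = 1072.0 - 1067
Deviation = 5.0 mm

5.0


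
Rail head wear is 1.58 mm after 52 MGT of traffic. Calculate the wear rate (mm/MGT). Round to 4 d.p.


Wear rate = total wear / cumulative tonnage
Rate = 1.58 / 52
Rate = 0.0304 mm/MGT

0.0304


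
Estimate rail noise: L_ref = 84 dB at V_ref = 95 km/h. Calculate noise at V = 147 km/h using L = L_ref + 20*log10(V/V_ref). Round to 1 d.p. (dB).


V/V_ref = 147 / 95 = 1.547368
log10(1.547368) = 0.189594
20 * 0.189594 = 3.7919
L = 84 + 3.7919 = 87.8 dB

87.8


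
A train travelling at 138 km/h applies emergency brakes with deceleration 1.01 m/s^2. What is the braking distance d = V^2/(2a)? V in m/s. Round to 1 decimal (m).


Convert speed: V = 138 / 3.6 = 38.3333 m/s
V^2 = 1469.4444
d = 1469.4444 / (2 * 1.01)
d = 1469.4444 / 2.02
d = 727.4 m

727.4


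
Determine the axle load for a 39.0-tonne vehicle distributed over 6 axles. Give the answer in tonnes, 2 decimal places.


Load per axle = total weight / number of axles
Load = 39.0 / 6
Load = 6.50 tonnes

6.50


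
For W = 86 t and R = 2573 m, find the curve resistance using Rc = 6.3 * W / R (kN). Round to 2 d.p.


Rc = 6.3 * W / R
Rc = 6.3 * 86 / 2573
Rc = 541.8 / 2573
Rc = 0.21 kN

0.21


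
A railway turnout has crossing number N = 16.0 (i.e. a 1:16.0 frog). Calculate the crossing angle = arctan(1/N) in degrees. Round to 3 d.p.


1/N = 1/16.0 = 0.0625
angle = arctan(0.0625) = 0.062419 rad
angle = 0.062419 * 180/pi = 3.576 degrees

3.576


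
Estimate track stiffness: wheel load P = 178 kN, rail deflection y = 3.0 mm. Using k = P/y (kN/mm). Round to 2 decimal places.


Track stiffness k = P / y
k = 178 / 3.0
k = 59.33 kN/mm

59.33


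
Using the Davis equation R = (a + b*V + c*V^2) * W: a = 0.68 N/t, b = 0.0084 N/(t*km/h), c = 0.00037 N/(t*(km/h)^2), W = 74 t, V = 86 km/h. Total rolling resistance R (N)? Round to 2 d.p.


b*V = 0.0084 * 86 = 0.7224
c*V^2 = 0.00037 * 7396 = 2.73652
R_per_t = 0.68 + 0.7224 + 2.73652 = 4.13892 N/t
R_total = 4.13892 * 74 = 306.28 N

306.28


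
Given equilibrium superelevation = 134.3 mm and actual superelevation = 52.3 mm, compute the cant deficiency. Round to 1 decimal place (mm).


Cant deficiency = equilibrium cant - actual cant
CD = 134.3 - 52.3
CD = 82.0 mm

82.0


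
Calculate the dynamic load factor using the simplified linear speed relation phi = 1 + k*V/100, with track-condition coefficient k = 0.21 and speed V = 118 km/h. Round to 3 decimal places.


phi = 1 + k * V / 100
phi = 1 + 0.21 * 118 / 100
phi = 1 + 0.2478
phi = 1.248

1.248


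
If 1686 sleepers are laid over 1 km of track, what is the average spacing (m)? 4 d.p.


Spacing = 1000 m / number of sleepers
Spacing = 1000 / 1686
Spacing = 0.5931 m

0.5931


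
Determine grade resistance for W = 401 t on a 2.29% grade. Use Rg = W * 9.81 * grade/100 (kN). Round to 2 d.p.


Rg = W * 9.81 * grade / 100
Rg = 401 * 9.81 * 2.29 / 100
Rg = 3933.81 * 0.0229
Rg = 90.08 kN

90.08


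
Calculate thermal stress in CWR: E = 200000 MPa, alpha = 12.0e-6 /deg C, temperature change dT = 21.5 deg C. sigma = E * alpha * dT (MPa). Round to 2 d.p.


sigma = E * alpha * dT
sigma = 200000 * 12.0e-6 * 21.5
sigma = 2.4 * 21.5
sigma = 51.60 MPa

51.60


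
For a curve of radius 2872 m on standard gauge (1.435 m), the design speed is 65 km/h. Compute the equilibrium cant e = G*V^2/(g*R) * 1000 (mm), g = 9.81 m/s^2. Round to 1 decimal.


Convert speed: V = 65 / 3.6 = 18.0556 m/s
Apply formula: e = 1.435 * 18.0556^2 / (9.81 * 2872)
e = 1.435 * 326.0031 / 28174.32
e = 0.016604 m = 16.6 mm

16.6


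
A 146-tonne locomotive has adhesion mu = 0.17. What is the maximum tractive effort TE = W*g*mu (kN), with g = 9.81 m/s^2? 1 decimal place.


TE_max = W * g * mu
TE_max = 146 * 9.81 * 0.17
TE_max = 1432.26 * 0.17
TE_max = 243.5 kN

243.5


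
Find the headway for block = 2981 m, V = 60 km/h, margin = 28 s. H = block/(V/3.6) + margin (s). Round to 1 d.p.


V = 60 / 3.6 = 16.6667 m/s
Block traversal time = 2981 / 16.6667 = 178.86 s
Headway = 178.86 + 28
Headway = 206.9 s

206.9


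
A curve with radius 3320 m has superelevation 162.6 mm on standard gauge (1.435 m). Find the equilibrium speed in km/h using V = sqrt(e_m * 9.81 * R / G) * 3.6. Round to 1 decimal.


Convert cant: e = 162.6 mm = 0.1626 m
V_ms = sqrt(0.1626 * 9.81 * 3320 / 1.435)
V_ms = sqrt(3690.419456) = 60.7488 m/s
V = 60.7488 * 3.6 = 218.7 km/h

218.7


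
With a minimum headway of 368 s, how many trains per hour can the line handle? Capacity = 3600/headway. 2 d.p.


Capacity = 3600 / headway
Capacity = 3600 / 368
Capacity = 9.78 trains/hour

9.78


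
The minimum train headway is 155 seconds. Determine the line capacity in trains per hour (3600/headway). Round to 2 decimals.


Capacity = 3600 / headway
Capacity = 3600 / 155
Capacity = 23.23 trains/hour

23.23


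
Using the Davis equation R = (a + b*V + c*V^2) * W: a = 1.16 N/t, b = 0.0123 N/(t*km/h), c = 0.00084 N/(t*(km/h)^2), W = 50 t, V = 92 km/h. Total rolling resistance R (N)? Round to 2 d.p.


b*V = 0.0123 * 92 = 1.1316
c*V^2 = 0.00084 * 8464 = 7.10976
R_per_t = 1.16 + 1.1316 + 7.10976 = 9.40136 N/t
R_total = 9.40136 * 50 = 470.07 N

470.07


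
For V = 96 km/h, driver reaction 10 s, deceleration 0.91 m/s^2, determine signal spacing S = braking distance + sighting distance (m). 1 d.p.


V = 96 / 3.6 = 26.6667 m/s
Braking distance = 26.6667^2 / (2*0.91) = 390.7204 m
Sighting distance = 26.6667 * 10 = 266.6667 m
S = 390.7204 + 266.6667 = 657.4 m

657.4


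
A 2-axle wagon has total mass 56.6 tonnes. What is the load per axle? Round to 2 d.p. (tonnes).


Load per axle = total weight / number of axles
Load = 56.6 / 2
Load = 28.30 tonnes

28.30


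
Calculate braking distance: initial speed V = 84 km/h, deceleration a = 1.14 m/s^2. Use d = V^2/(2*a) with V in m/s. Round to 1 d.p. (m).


Convert speed: V = 84 / 3.6 = 23.3333 m/s
V^2 = 544.4444
d = 544.4444 / (2 * 1.14)
d = 544.4444 / 2.28
d = 238.8 m

238.8


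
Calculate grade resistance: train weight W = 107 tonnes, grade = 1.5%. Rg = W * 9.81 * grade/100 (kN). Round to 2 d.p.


Rg = W * 9.81 * grade / 100
Rg = 107 * 9.81 * 1.5 / 100
Rg = 1049.67 * 0.015
Rg = 15.75 kN

15.75


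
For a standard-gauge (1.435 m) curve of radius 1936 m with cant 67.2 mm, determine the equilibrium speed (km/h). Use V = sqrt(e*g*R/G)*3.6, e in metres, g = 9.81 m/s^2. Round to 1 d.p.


Convert cant: e = 67.2 mm = 0.0672 m
V_ms = sqrt(0.0672 * 9.81 * 1936 / 1.435)
V_ms = sqrt(889.388956) = 29.8226 m/s
V = 29.8226 * 3.6 = 107.4 km/h

107.4


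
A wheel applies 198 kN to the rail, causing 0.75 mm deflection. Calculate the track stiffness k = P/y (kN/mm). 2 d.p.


Track stiffness k = P / y
k = 198 / 0.75
k = 264.00 kN/mm

264.00


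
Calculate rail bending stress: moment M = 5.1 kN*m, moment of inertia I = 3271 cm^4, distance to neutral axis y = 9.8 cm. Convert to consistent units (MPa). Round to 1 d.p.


Convert units:
M = 5.1 kN*m = 5100000 N*mm
y = 9.8 cm = 98 mm
I = 3271 cm^4 = 32710000 mm^4
sigma = 5100000 * 98 / 32710000
sigma = 15.3 MPa

15.3


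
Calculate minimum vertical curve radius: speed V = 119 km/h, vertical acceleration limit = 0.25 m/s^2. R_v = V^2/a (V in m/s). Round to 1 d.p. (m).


Convert speed: V = 119 / 3.6 = 33.0556 m/s
V^2 = 1092.6698 m^2/s^2
R_v = 1092.6698 / 0.25
R_v = 4370.7 m

4370.7


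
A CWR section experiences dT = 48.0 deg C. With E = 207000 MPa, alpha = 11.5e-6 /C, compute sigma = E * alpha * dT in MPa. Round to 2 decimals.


sigma = E * alpha * dT
sigma = 207000 * 11.5e-6 * 48.0
sigma = 2.3805 * 48.0
sigma = 114.26 MPa

114.26


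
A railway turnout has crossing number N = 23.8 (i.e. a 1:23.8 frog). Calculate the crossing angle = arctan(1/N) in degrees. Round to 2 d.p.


1/N = 1/23.8 = 0.042017
angle = arctan(0.042017) = 0.041992 rad
angle = 0.041992 * 180/pi = 2.41 degrees

2.41


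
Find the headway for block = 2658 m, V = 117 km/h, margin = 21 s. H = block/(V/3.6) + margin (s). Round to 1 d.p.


V = 117 / 3.6 = 32.5 m/s
Block traversal time = 2658 / 32.5 = 81.7846 s
Headway = 81.7846 + 21
Headway = 102.8 s

102.8


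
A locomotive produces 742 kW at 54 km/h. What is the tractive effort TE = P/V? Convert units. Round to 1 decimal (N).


Convert: P = 742 kW = 742000 W
V = 54 / 3.6 = 15.0 m/s
TE = 742000 / 15.0
TE = 49466.7 N

49466.7


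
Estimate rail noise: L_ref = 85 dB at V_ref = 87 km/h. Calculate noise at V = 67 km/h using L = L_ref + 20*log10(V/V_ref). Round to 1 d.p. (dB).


V/V_ref = 67 / 87 = 0.770115
log10(0.770115) = -0.113444
20 * -0.113444 = -2.2689
L = 85 + -2.2689 = 82.7 dB

82.7
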